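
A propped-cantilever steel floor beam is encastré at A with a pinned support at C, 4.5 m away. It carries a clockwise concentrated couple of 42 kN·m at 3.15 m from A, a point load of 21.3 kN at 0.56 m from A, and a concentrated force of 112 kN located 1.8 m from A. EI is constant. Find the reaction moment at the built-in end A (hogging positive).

M_A = 91.23 kN·m

Release the roller at C. Primary structure: cantilever fixed at A.
Downward deflection at the released point C due to the loads:
  clockwise couple 42 at a = 3.15: M₀a(2L − a)/(2EI) = 387/EI
  point load 21.3 at a = 0.56: Pa²(3L − a)/(6EI) = 14.41/EI
  point load 112 at a = 1.8: Pa²(3L − a)/(6EI) = 707.6/EI
  δ_0 = 1109/EI
Tip deflection under a unit load at C: L³/(3EI) = 30.38/EI.
Compatibility at C: δ_0 − R_C·δ_{CC} = 0, so R_C = 1109/30.38 = 36.51 kN.
Moment equilibrium about A: M_A = Σ(load moments about A) − R_C·L = 255.5 − 36.51×4.5 = 91.23 kN·m.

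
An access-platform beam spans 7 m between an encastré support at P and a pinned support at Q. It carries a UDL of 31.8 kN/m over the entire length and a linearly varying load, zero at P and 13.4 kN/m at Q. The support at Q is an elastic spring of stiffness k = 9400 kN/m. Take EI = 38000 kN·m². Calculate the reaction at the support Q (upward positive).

R_Q = 105.5 kN

Remove the prop at Q; the released (primary) structure is a cantilever built in at P.
Free-end deflection of the primary structure under the applied loading (downward +):
  UDL 31.8: wL⁴/(8EI) = 9544/EI
  triangular load, peak 13.4 at the free end: 11w₀L⁴/(120EI) = 2949/EI
  δ_0 = 12493/EI
Tip deflection under a unit load at Q: L³/(3EI) = 114.3/EI.
With EI = 38000 kN·m²: δ_0 = 0.32877 m and δ_{QQ} = 0.003009 m/kN.
Compatibility — the spring shortens by R_Q/k under the reaction it provides: δ_0 − R_Q·δ_{QQ} = R_Q/k. With 1/k = 0.000106 m/kN, R_Q = δ_0 / (δ_{QQ} + 1/k) = 0.32877 / (0.003009 + 0.000106) = 105.5 kN.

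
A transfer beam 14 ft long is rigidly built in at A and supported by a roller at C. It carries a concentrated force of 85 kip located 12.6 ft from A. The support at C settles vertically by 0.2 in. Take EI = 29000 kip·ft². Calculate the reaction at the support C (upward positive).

R_C = 71.76 kip

Release the roller at C. Primary structure: cantilever fixed at A.
Downward deflection at the released point C due to the loads:
  point load 85 at a = 12.6: Pa²(3L − a)/(6EI) = 66124/EI
Tip deflection under a unit load at C: L³/(3EI) = 914.7/EI.
With EI = 29000 kip·ft²: δ_0 = 2.2801 ft and δ_{CC} = 0.03154 ft/kip.
Compatibility — the beam at C must follow the support down by 0.01667 ft: δ_0 − R_C·δ_{CC} = 0.01667, so R_C = (2.2801 − 0.01667)/0.03154 = 71.76 kip.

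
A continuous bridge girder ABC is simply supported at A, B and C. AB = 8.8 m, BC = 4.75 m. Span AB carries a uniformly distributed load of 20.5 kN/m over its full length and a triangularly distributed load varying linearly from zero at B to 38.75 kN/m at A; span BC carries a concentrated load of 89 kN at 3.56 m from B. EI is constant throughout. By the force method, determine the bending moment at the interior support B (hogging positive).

Release continuity at B by inserting a hinge; the redundant is the internal moment M_B. The primary structure is two simply-supported spans AB and BC.
Rotations at B on the released spans (each span's end-slope, ×1/EI):
  span AB: UDL 20.5: wL³/(24EI) = 582.1/EI
  span AB: triangular load, peak 38.75: 7w₀L³/(360EI) = 513.5/EI
  span BC: point load 89 at a = 3.56: Pab(L + b)/(6LEI) = 78.58/EI
  relative rotation θ_0 = (1096 + 78.58)/EI = 1174/EI
A unit hogging moment at B produces rotation L₁/(3EI) + L₂/(3EI) = 4.517/EI.
Compatibility: M_B·(L₁+L₂)/(3EI) = θ_0, giving M_B = 260 kN·m (hogging).

M_B = 260 kN·m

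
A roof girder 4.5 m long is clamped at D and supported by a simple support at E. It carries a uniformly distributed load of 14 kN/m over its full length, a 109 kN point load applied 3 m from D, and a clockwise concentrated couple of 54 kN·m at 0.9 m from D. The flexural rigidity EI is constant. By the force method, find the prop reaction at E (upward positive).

R_E = 86.62 kN

Remove the prop at E; the released (primary) structure is a cantilever built in at D.
Primary-structure tip deflection at E by superposition:
  UDL 14: wL⁴/(8EI) = 717.6/EI
  point load 109 at a = 3: Pa²(3L − a)/(6EI) = 1717/EI
  clockwise couple 54 at a = 0.9: M₀a(2L − a)/(2EI) = 196.8/EI
  δ_0 = 2631/EI
Tip deflection under a unit load at E: L³/(3EI) = 30.38/EI.
Compatibility at E: δ_0 − R_E·δ_{EE} = 0, so R_E = 2631/30.38 = 86.62 kN.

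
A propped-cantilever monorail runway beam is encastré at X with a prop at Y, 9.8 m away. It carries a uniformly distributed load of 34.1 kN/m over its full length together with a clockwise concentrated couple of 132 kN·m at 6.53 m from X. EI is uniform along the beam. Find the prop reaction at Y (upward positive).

R_Y = 143.3 kN

Choose R_Y as the redundant. The primary structure is the cantilever fixed at X.
Primary-structure tip deflection at Y by superposition:
  UDL 34.1: wL⁴/(8EI) = 39316/EI
  clockwise couple 132 at a = 6.53: M₀a(2L − a)/(2EI) = 5633/EI
  δ_0 = 44949/EI
Flexibility coefficient — unit upward force at Y: δ_{YY} = L³/(3EI) = 313.7/EI.
The prop prevents deflection at Y: R_Y = δ_0/δ_{YY} = 44949/313.7 = 143.3 kN.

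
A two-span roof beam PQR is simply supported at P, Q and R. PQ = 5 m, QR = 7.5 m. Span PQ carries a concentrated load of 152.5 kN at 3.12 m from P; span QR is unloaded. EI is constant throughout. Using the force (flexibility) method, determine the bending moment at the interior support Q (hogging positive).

Release continuity at Q by inserting a hinge; the redundant is the internal moment M_Q. The primary structure is two simply-supported spans PQ and QR.
Rotations at Q on the released spans (each span's end-slope, ×1/EI):
  span PQ: point load 152.5 at a = 3.12: Pab(L + a)/(6LEI) = 242.1/EI
  relative rotation θ_0 = (242.1 + 0)/EI = 242.1/EI
A unit hogging moment at Q produces rotation L₁/(3EI) + L₂/(3EI) = 4.167/EI.
Slope continuity at Q: θ_0 = M_Q·4.167/EI, so M_Q = 242.1/4.167 = 58.11 kN·m (hogging).

M_Q = 58.11 kN·m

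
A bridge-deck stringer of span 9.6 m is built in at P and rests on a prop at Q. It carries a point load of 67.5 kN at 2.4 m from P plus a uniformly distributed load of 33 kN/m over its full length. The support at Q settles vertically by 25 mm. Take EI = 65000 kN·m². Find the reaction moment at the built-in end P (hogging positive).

Take the reaction at Q as the redundant and release it; the primary structure is a cantilever fixed at P.
Free-end deflection of the primary structure under the applied loading (downward +):
  point load 67.5 at a = 2.4: Pa²(3L − a)/(6EI) = 1711/EI
  UDL 33: wL⁴/(8EI) = 35036/EI
  δ_0 = 36746/EI
Tip deflection under a unit load at Q: L³/(3EI) = 294.9/EI.
With EI = 65000 kN·m²: δ_0 = 0.56533 m and δ_{QQ} = 0.004537 m/kN.
Compatibility — the beam at Q must follow the support down by 0.025 m: δ_0 − R_Q·δ_{QQ} = 0.025, so R_Q = (0.56533 − 0.025)/0.004537 = 119.1 kN.
Moment equilibrium about P: M_P = Σ(load moments about P) − R_Q·L = 1683 − 119.1×9.6 = 539.4 kN·m.

M_P = 539.4 kN·m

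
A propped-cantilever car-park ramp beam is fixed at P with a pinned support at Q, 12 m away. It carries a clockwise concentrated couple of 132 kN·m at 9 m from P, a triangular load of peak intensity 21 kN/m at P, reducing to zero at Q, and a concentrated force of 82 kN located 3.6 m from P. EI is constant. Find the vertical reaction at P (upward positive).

Remove the prop at Q; the released (primary) structure is a cantilever built in at P.
Primary-structure tip deflection at Q by superposition:
  clockwise couple 132 at a = 9: M₀a(2L − a)/(2EI) = 8910/EI
  triangular load, peak 21 at the fixed end: w₀L⁴/(30EI) = 14515/EI
  point load 82 at a = 3.6: Pa²(3L − a)/(6EI) = 5739/EI
  δ_0 = 29164/EI
Tip deflection under a unit load at Q: L³/(3EI) = 576/EI.
Compatibility at Q: δ_0 − R_Q·δ_{QQ} = 0, so R_Q = 29164/576 = 50.63 kN.
Vertical equilibrium: R_P = ΣP − R_Q = 208 − 50.63 = 157.4 kN.

R_P = 157.4 kN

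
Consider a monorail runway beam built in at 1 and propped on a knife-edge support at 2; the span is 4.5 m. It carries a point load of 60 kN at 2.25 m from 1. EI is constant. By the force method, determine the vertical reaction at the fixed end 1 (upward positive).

Remove the prop at 2; the released (primary) structure is a cantilever built in at 1.
Primary-structure tip deflection at 2 by superposition:
  point load 60 at a = 2.25: Pa²(3L − a)/(6EI) = 569.5/EI
Tip deflection under a unit load at 2: L³/(3EI) = 30.38/EI.
The prop prevents deflection at 2: R_2 = δ_0/δ_{22} = 569.5/30.38 = 18.75 kN.
Vertical equilibrium: R_1 = ΣP − R_2 = 60 − 18.75 = 41.25 kN.

R_1 = 41.25 kN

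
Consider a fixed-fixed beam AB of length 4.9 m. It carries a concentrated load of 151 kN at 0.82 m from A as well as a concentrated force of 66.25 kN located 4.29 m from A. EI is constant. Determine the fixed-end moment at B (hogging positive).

M_B = 48.23 kN·m

Release both end moments; the primary structure is a simply-supported span AB with redundants M_A and M_B.
Simple-span end rotations at A and B under the given loads:
  at A: point load 151 at a = 0.82: Pab(L + b)/(6LEI) = 154.3/EI
  at B: point load 151 at a = 0.82: Pab(L + a)/(6LEI) = 98.29/EI
  at A: point load 66.25 at a = 4.29: Pab(L + b)/(6LEI) = 32.49/EI
  at B: point load 66.25 at a = 4.29: Pab(L + a)/(6LEI) = 54.19/EI
  θ_A0 = 186.8/EI,  θ_B0 = 152.5/EI
Flexibility coefficients: a unit moment at one end gives L/(3EI) there and L/(6EI) at the far end, so f₁₁ = f₂₂ = 1.633/EI and f₁₂ = f₂₁ = 0.8167/EI.
Compatibility — zero rotation at each built-in end:
  1.633 M_A + 0.8167 M_B = 186.8
  0.8167 M_A + 1.633 M_B = 152.5
Solving the pair gives M_A = 90.25 kN·m and M_B = 48.23 kN·m (hogging).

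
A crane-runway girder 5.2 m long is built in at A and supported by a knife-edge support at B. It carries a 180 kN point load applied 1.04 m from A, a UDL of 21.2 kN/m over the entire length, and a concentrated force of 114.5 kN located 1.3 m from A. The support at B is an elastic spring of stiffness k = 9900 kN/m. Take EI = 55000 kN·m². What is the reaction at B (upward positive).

Release the roller at B. Primary structure: cantilever fixed at A.
Primary-structure tip deflection at B by superposition:
  point load 180 at a = 1.04: Pa²(3L − a)/(6EI) = 472.4/EI
  UDL 21.2: wL⁴/(8EI) = 1938/EI
  point load 114.5 at a = 1.3: Pa²(3L − a)/(6EI) = 461.2/EI
  δ_0 = 2871/EI
Tip deflection under a unit load at B: L³/(3EI) = 46.87/EI.
With EI = 55000 kN·m²: δ_0 = 0.052204 m and δ_{BB} = 0.000852 m/kN.
Compatibility — the spring shortens by R_B/k under the reaction it provides: δ_0 − R_B·δ_{BB} = R_B/k. With 1/k = 0.000101 m/kN, R_B = δ_0 / (δ_{BB} + 1/k) = 0.052204 / (0.000852 + 0.000101) = 54.77 kN.

R_B = 54.77 kN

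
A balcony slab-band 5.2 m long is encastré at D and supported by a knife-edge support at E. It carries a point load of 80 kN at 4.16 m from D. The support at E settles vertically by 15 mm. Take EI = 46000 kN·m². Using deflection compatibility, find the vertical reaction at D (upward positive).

R_D = 38.4 kN

Release the roller at E. Primary structure: cantilever fixed at D.
Free-end deflection of the primary structure under the applied loading (downward +):
  point load 80 at a = 4.16: Pa²(3L − a)/(6EI) = 2640/EI
Flexibility coefficient — unit upward force at E: δ_{EE} = L³/(3EI) = 46.87/EI.
With EI = 46000 kN·m²: δ_0 = 0.057384 m and δ_{EE} = 0.001019 m/kN.
Compatibility — the beam at E must follow the support down by 0.015 m: δ_0 − R_E·δ_{EE} = 0.015, so R_E = (0.057384 − 0.015)/0.001019 = 41.6 kN.
Vertical equilibrium: R_D = ΣP − R_E = 80 − 41.6 = 38.4 kN.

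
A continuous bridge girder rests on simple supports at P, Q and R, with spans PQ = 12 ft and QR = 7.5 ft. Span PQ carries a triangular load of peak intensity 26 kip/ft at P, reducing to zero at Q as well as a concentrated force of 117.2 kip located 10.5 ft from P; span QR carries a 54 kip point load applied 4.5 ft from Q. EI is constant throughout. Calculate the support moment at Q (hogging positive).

Take M_Q as the redundant. Released structure: two simple spans PQ and QR with a hinge at Q.
Rotations at Q on the released spans (each span's end-slope, ×1/EI):
  span PQ: triangular load, peak 26: 7w₀L³/(360EI) = 873.6/EI
  span PQ: point load 117.2 at a = 10.5: Pab(L + a)/(6LEI) = 576.8/EI
  span QR: point load 54 at a = 4.5: Pab(L + b)/(6LEI) = 170.1/EI
  relative rotation θ_0 = (1450 + 170.1)/EI = 1621/EI
A unit hogging moment at Q produces rotation L₁/(3EI) + L₂/(3EI) = 6.5/EI.
Compatibility: M_Q·(L₁+L₂)/(3EI) = θ_0, giving M_Q = 249.3 kip·ft (hogging).

M_Q = 249.3 kip·ft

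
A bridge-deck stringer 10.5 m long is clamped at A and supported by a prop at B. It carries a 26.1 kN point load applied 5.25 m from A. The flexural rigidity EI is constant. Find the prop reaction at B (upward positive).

R_B = 8.156 kN

Choose R_B as the redundant. The primary structure is the cantilever fixed at A.
Free-end deflection of the primary structure under the applied loading (downward +):
  point load 26.1 at a = 5.25: Pa²(3L − a)/(6EI) = 3147/EI
Tip deflection under a unit load at B: L³/(3EI) = 385.9/EI.
Compatibility at B: δ_0 − R_B·δ_{BB} = 0, so R_B = 3147/385.9 = 8.156 kN.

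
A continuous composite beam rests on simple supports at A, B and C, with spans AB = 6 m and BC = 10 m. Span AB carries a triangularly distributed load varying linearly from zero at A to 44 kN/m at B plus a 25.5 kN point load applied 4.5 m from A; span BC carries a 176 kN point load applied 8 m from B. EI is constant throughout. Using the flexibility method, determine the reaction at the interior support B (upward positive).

R_B = 183.6 kN

Take M_B as the redundant. Released structure: two simple spans AB and BC with a hinge at B.
Rotations at B on the released spans (each span's end-slope, ×1/EI):
  span AB: triangular load, peak 44: w₀L³/(45EI) = 211.2/EI
  span AB: point load 25.5 at a = 4.5: Pab(L + a)/(6LEI) = 50.2/EI
  span BC: point load 176 at a = 8: Pab(L + b)/(6LEI) = 563.2/EI
  relative rotation θ_0 = (261.4 + 563.2)/EI = 824.6/EI
A unit hogging moment at B produces rotation L₁/(3EI) + L₂/(3EI) = 5.333/EI.
Slope continuity at B: θ_0 = M_B·5.333/EI, so M_B = 824.6/5.333 = 154.6 kN·m (hogging).
Span AB, ΣM about A with M_B applied at B: R_B^{AB}·6 = 642.8 + 154.6, so R_B^{AB} = 132.9 kN and R_A = 157.5 − 132.9 = 24.61 kN.
Span BC, ΣM about C: R_B^{BC}·10 = 352 + 154.6, so R_B^{BC} = 50.66 kN and R_C = 176 − 50.66 = 125.3 kN.
R_B = 132.9 + 50.66 = 183.6 kN.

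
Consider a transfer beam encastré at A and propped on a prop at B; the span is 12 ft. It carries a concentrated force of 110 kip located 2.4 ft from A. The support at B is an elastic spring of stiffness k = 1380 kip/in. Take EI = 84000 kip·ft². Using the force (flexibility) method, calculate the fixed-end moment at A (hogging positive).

M_A = 190.7 kip·ft

Take the reaction at B as the redundant and release it; the primary structure is a cantilever fixed at A.
Free-end deflection of the primary structure under the applied loading (downward +):
  point load 110 at a = 2.4: Pa²(3L − a)/(6EI) = 3548/EI
Tip deflection under a unit load at B: L³/(3EI) = 576/EI.
With EI = 84000 kip·ft²: δ_0 = 0.04224 ft and δ_{BB} = 0.006857 ft/kip.
Compatibility — the spring shortens by R_B/k under the reaction it provides: δ_0 − R_B·δ_{BB} = R_B/k. With 1/k = 1/(1380×12) ft/kip = 0.00006 ft/kip, R_B = δ_0 / (δ_{BB} + 1/k) = 0.04224 / (0.006857 + 0.00006) = 6.106 kip.
Moment equilibrium about A: M_A = Σ(load moments about A) − R_B·L = 264 − 6.106×12 = 190.7 kip·ft.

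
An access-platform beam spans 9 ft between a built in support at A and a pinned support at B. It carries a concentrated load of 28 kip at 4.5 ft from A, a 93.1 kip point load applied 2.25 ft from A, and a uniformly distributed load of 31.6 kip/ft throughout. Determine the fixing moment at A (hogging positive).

Release the roller at B. Primary structure: cantilever fixed at A.
Free-end deflection of the primary structure under the applied loading (downward +):
  point load 28 at a = 4.5: Pa²(3L − a)/(6EI) = 2126/EI
  point load 93.1 at a = 2.25: Pa²(3L − a)/(6EI) = 1944/EI
  UDL 31.6: wL⁴/(8EI) = 25916/EI
  δ_0 = 29986/EI
Tip deflection under a unit load at B: L³/(3EI) = 243/EI.
Compatibility at B: δ_0 − R_B·δ_{BB} = 0, so R_B = 29986/243 = 123.4 kip.
Moment equilibrium about A: M_A = Σ(load moments about A) − R_B·L = 1615 − 123.4×9 = 504.7 kip·ft.

M_A = 504.7 kip·ft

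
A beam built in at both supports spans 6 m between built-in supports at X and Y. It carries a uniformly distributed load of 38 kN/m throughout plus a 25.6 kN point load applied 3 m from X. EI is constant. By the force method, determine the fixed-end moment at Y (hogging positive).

M_Y = 133.2 kN·m

Take the two fixed-end moments M_X, M_Y as redundants; the released structure is the simple span XY.
Simple-span end rotations at X and Y under the given loads:
  at X: UDL 38: wL³/(24EI) = 342/EI
  at Y: UDL 38: wL³/(24EI) = 342/EI
  at X: point load 25.6 at a = 3: Pab(L + b)/(6LEI) = 57.6/EI
  at Y: point load 25.6 at a = 3: Pab(L + a)/(6LEI) = 57.6/EI
  θ_X0 = 399.6/EI,  θ_Y0 = 399.6/EI
Flexibility coefficients: a unit moment at one end gives L/(3EI) there and L/(6EI) at the far end, so f₁₁ = f₂₂ = 2/EI and f₁₂ = f₂₁ = 1/EI.
Compatibility — zero rotation at each built-in end:
  2 M_X + 1 M_Y = 399.6
  1 M_X + 2 M_Y = 399.6
Solving the pair gives M_X = 133.2 kN·m and M_Y = 133.2 kN·m (hogging).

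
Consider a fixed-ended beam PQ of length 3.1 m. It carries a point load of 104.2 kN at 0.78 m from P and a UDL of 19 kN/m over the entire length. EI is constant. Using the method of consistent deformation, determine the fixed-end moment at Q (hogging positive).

Take the two fixed-end moments M_P, M_Q as redundants; the released structure is the simple span PQ.
Simple-span end rotations at P and Q under the given loads:
  at P: point load 104.2 at a = 0.78: Pab(L + b)/(6LEI) = 54.95/EI
  at Q: point load 104.2 at a = 0.78: Pab(L + a)/(6LEI) = 39.33/EI
  at P: UDL 19: wL³/(24EI) = 23.58/EI
  at Q: UDL 19: wL³/(24EI) = 23.58/EI
  θ_P0 = 78.53/EI,  θ_Q0 = 62.92/EI
Flexibility coefficients: a unit moment at one end gives L/(3EI) there and L/(6EI) at the far end, so f₁₁ = f₂₂ = 1.033/EI and f₁₂ = f₂₁ = 0.5167/EI.
Compatibility — zero rotation at each built-in end:
  1.033 M_P + 0.5167 M_Q = 78.53
  0.5167 M_P + 1.033 M_Q = 62.92
Solving the pair gives M_P = 60.74 kN·m and M_Q = 30.52 kN·m (hogging).

M_Q = 30.52 kN·m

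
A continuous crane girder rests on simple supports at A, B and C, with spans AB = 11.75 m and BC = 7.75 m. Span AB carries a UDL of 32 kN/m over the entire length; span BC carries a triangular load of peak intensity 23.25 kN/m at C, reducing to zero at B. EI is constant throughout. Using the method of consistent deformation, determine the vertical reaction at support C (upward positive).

Insert a hinge at B; M_B is the redundant, and each span becomes simply supported.
Discontinuity in slope at B on the released structure — sum the simple-span end rotations:
  span AB: UDL 32: wL³/(24EI) = 2163/EI
  span BC: triangular load, peak 23.25: 7w₀L³/(360EI) = 210.4/EI
  relative rotation θ_0 = (2163 + 210.4)/EI = 2373/EI
A unit hogging moment at B produces rotation L₁/(3EI) + L₂/(3EI) = 6.5/EI.
Slope continuity at B: θ_0 = M_B·6.5/EI, so M_B = 2373/6.5 = 365.1 kN·m (hogging).
Span BC, ΣM about C: R_B^{BC}·7.75 = 232.7 + 365.1, so R_B^{BC} = 77.15 kN and R_C = 90.09 − 77.15 = 12.95 kN.

R_C = 12.95 kN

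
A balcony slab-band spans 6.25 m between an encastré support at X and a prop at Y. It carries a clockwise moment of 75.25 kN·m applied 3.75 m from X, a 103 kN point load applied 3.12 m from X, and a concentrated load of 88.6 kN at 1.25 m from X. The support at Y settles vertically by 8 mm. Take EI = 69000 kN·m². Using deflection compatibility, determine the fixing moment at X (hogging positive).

Choose R_Y as the redundant. The primary structure is the cantilever fixed at X.
Downward deflection at the released point Y due to the loads:
  clockwise couple 75.25 at a = 3.75: M₀a(2L − a)/(2EI) = 1235/EI
  point load 103 at a = 3.12: Pa²(3L − a)/(6EI) = 2612/EI
  point load 88.6 at a = 1.25: Pa²(3L − a)/(6EI) = 403.8/EI
  δ_0 = 4250/EI
Tip deflection under a unit load at Y: L³/(3EI) = 81.38/EI.
With EI = 69000 kN·m²: δ_0 = 0.061598 m and δ_{YY} = 0.001179 m/kN.
Compatibility — the beam at Y must follow the support down by 0.008 m: δ_0 − R_Y·δ_{YY} = 0.008, so R_Y = (0.061598 − 0.008)/0.001179 = 45.44 kN.
Moment equilibrium about X: M_X = Σ(load moments about X) − R_Y·L = 507.4 − 45.44×6.25 = 223.3 kN·m.

M_X = 223.3 kN·m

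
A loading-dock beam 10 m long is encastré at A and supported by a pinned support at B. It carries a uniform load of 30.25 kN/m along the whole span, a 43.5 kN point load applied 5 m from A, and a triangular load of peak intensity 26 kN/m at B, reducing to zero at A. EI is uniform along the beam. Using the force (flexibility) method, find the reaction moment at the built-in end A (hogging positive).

M_A = 611.4 kN·m

Remove the prop at B; the released (primary) structure is a cantilever built in at A.
Primary-structure tip deflection at B by superposition:
  UDL 30.25: wL⁴/(8EI) = 37812/EI
  point load 43.5 at a = 5: Pa²(3L − a)/(6EI) = 4531/EI
  triangular load, peak 26 at the free end: 11w₀L⁴/(120EI) = 23833/EI
  δ_0 = 66177/EI
Tip deflection under a unit load at B: L³/(3EI) = 333.3/EI.
Compatibility at B: δ_0 − R_B·δ_{BB} = 0, so R_B = 66177/333.3 = 198.5 kN.
Moment equilibrium about A: M_A = Σ(load moments about A) − R_B·L = 2597 − 198.5×10 = 611.4 kN·m.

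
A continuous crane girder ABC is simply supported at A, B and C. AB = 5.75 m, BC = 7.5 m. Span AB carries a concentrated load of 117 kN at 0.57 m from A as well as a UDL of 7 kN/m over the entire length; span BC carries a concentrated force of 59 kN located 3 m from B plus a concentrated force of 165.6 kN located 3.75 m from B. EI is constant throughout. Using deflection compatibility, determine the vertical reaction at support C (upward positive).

Insert a hinge at B; M_B is the redundant, and each span becomes simply supported.
Discontinuity in slope at B on the released structure — sum the simple-span end rotations:
  span AB: point load 117 at a = 0.57: Pab(L + a)/(6LEI) = 63.28/EI
  span AB: UDL 7: wL³/(24EI) = 55.45/EI
  span BC: point load 59 at a = 3: Pab(L + b)/(6LEI) = 212.4/EI
  span BC: point load 165.6 at a = 3.75: Pab(L + b)/(6LEI) = 582.2/EI
  relative rotation θ_0 = (118.7 + 794.6)/EI = 913.3/EI
A unit hogging moment at B produces rotation L₁/(3EI) + L₂/(3EI) = 4.417/EI.
Compatibility: M_B·(L₁+L₂)/(3EI) = θ_0, giving M_B = 206.8 kN·m (hogging).
Span BC, ΣM about C: R_B^{BC}·7.5 = 886.5 + 206.8, so R_B^{BC} = 145.8 kN and R_C = 224.6 − 145.8 = 78.83 kN.

R_C = 78.83 kN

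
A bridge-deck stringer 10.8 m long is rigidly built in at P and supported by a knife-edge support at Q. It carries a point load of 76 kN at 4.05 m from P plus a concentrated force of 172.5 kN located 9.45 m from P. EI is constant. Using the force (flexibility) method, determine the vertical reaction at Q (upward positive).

Take the reaction at Q as the redundant and release it; the primary structure is a cantilever fixed at P.
Primary-structure tip deflection at Q by superposition:
  point load 76 at a = 4.05: Pa²(3L − a)/(6EI) = 5890/EI
  point load 172.5 at a = 9.45: Pa²(3L − a)/(6EI) = 58923/EI
  δ_0 = 64813/EI
Tip deflection under a unit load at Q: L³/(3EI) = 419.9/EI.
Compatibility at Q: δ_0 − R_Q·δ_{QQ} = 0, so R_Q = 64813/419.9 = 154.4 kN.

R_Q = 154.4 kN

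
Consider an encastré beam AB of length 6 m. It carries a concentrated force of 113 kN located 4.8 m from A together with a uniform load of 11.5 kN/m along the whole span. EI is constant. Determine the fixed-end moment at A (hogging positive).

Release both end moments; the primary structure is a simply-supported span AB with redundants M_A and M_B.
Simple-span end rotations at A and B under the given loads:
  at A: point load 113 at a = 4.8: Pab(L + b)/(6LEI) = 130.2/EI
  at B: point load 113 at a = 4.8: Pab(L + a)/(6LEI) = 195.3/EI
  at A: UDL 11.5: wL³/(24EI) = 103.5/EI
  at B: UDL 11.5: wL³/(24EI) = 103.5/EI
  θ_A0 = 233.7/EI,  θ_B0 = 298.8/EI
Flexibility coefficients: a unit moment at one end gives L/(3EI) there and L/(6EI) at the far end, so f₁₁ = f₂₂ = 2/EI and f₁₂ = f₂₁ = 1/EI.
Compatibility — zero rotation at each built-in end:
  2 M_A + 1 M_B = 233.7
  1 M_A + 2 M_B = 298.8
Solving the pair gives M_A = 56.2 kN·m and M_B = 121.3 kN·m (hogging).

M_A = 56.2 kN·m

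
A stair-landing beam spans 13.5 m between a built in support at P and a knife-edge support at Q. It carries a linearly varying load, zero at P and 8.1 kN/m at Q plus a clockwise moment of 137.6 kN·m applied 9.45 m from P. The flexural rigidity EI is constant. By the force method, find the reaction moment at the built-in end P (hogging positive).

M_P = 35.89 kN·m

Choose R_Q as the redundant. The primary structure is the cantilever fixed at P.
Primary-structure tip deflection at Q by superposition:
  triangular load, peak 8.1 at the free end: 11w₀L⁴/(120EI) = 24662/EI
  clockwise couple 137.6 at a = 9.45: M₀a(2L − a)/(2EI) = 11410/EI
  δ_0 = 36072/EI
Flexibility coefficient — unit upward force at Q: δ_{QQ} = L³/(3EI) = 820.1/EI.
The prop prevents deflection at Q: R_Q = δ_0/δ_{QQ} = 36072/820.1 = 43.98 kN.
Moment equilibrium about P: M_P = Σ(load moments about P) − R_Q·L = 629.7 − 43.98×13.5 = 35.89 kN·m.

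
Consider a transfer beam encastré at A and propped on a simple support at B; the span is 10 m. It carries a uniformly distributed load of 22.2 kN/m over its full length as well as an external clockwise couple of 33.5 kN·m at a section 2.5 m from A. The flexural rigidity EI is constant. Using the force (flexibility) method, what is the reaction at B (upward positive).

Choose R_B as the redundant. The primary structure is the cantilever fixed at A.
Primary-structure tip deflection at B by superposition:
  UDL 22.2: wL⁴/(8EI) = 27750/EI
  clockwise couple 33.5 at a = 2.5: M₀a(2L − a)/(2EI) = 732.8/EI
  δ_0 = 28483/EI
Flexibility coefficient — unit upward force at B: δ_{BB} = L³/(3EI) = 333.3/EI.
The prop prevents deflection at B: R_B = δ_0/δ_{BB} = 28483/333.3 = 85.45 kN.

R_B = 85.45 kN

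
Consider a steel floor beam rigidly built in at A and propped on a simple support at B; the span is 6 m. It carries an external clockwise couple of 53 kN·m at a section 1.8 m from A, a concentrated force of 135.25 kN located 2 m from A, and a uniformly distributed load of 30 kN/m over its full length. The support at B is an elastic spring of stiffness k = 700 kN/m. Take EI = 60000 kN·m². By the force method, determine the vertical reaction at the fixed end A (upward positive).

R_A = 272.2 kN

Take the reaction at B as the redundant and release it; the primary structure is a cantilever fixed at A.
Free-end deflection of the primary structure under the applied loading (downward +):
  clockwise couple 53 at a = 1.8: M₀a(2L − a)/(2EI) = 486.5/EI
  point load 135.25 at a = 2: Pa²(3L − a)/(6EI) = 1443/EI
  UDL 30: wL⁴/(8EI) = 4860/EI
  δ_0 = 6789/EI
Tip deflection under a unit load at B: L³/(3EI) = 72/EI.
With EI = 60000 kN·m²: δ_0 = 0.11315 m and δ_{BB} = 0.0012 m/kN.
Compatibility — the spring shortens by R_B/k under the reaction it provides: δ_0 − R_B·δ_{BB} = R_B/k. With 1/k = 0.001429 m/kN, R_B = δ_0 / (δ_{BB} + 1/k) = 0.11315 / (0.0012 + 0.001429) = 43.05 kN.
Vertical equilibrium: R_A = ΣP − R_B = 315.2 − 43.05 = 272.2 kN.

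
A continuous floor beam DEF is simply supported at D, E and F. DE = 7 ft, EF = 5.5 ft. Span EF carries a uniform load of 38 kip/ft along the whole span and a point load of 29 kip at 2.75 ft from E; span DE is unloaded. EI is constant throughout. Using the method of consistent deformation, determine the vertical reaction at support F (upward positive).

R_F = 105.1 kip

Take M_E as the redundant. Released structure: two simple spans DE and EF with a hinge at E.
End slopes at the hinge E, treating each span as simply supported:
  span EF: UDL 38: wL³/(24EI) = 263.4/EI
  span EF: point load 29 at a = 2.75: Pab(L + b)/(6LEI) = 54.83/EI
  relative rotation θ_0 = (0 + 318.3)/EI = 318.3/EI
A unit hogging moment at E produces rotation L₁/(3EI) + L₂/(3EI) = 4.167/EI.
Slope continuity at E: θ_0 = M_E·4.167/EI, so M_E = 318.3/4.167 = 76.38 kip·ft (hogging).
Span EF, ΣM about F: R_E^{EF}·5.5 = 654.5 + 76.38, so R_E^{EF} = 132.9 kip and R_F = 238 − 132.9 = 105.1 kip.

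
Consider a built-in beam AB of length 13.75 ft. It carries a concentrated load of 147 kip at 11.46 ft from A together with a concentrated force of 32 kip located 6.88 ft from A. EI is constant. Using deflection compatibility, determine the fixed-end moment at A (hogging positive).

Release both end moments; the primary structure is a simply-supported span AB with redundants M_A and M_B.
Simple-span end rotations at A and B under the given loads:
  at A: point load 147 at a = 11.46: Pab(L + b)/(6LEI) = 750/EI
  at B: point load 147 at a = 11.46: Pab(L + a)/(6LEI) = 1179/EI
  at A: point load 32 at a = 6.88: Pab(L + b)/(6LEI) = 378/EI
  at B: point load 32 at a = 6.88: Pab(L + a)/(6LEI) = 378.2/EI
  θ_A0 = 1128/EI,  θ_B0 = 1557/EI
Flexibility coefficients: a unit moment at one end gives L/(3EI) there and L/(6EI) at the far end, so f₁₁ = f₂₂ = 4.583/EI and f₁₂ = f₂₁ = 2.292/EI.
Compatibility — zero rotation at each built-in end:
  4.583 M_A + 2.292 M_B = 1128
  2.292 M_A + 4.583 M_B = 1557
Solving the pair gives M_A = 101.7 kip·ft and M_B = 288.9 kip·ft (hogging).

M_A = 101.7 kip·ft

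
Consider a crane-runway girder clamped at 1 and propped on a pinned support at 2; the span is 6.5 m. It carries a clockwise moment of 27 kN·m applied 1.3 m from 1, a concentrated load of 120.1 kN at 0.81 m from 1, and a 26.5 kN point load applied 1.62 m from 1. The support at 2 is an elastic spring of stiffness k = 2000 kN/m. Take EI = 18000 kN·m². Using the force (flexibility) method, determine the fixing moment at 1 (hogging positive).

M_1 = 124.7 kN·m

Release the roller at 2. Primary structure: cantilever fixed at 1.
Free-end deflection of the primary structure under the applied loading (downward +):
  clockwise couple 27 at a = 1.3: M₀a(2L − a)/(2EI) = 205.3/EI
  point load 120.1 at a = 0.81: Pa²(3L − a)/(6EI) = 245.5/EI
  point load 26.5 at a = 1.62: Pa²(3L − a)/(6EI) = 207.2/EI
  δ_0 = 658/EI
Tip deflection under a unit load at 2: L³/(3EI) = 91.54/EI.
With EI = 18000 kN·m²: δ_0 = 0.036558 m and δ_{22} = 0.005086 m/kN.
Compatibility — the spring shortens by R_2/k under the reaction it provides: δ_0 − R_2·δ_{22} = R_2/k. With 1/k = 0.0005 m/kN, R_2 = δ_0 / (δ_{22} + 1/k) = 0.036558 / (0.005086 + 0.0005) = 6.545 kN.
Moment equilibrium about 1: M_1 = Σ(load moments about 1) − R_2·L = 167.2 − 6.545×6.5 = 124.7 kN·m.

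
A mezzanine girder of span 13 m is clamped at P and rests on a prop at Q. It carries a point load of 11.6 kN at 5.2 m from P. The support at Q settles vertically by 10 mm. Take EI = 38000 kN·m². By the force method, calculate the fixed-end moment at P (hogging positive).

Take the reaction at Q as the redundant and release it; the primary structure is a cantilever fixed at P.
Primary-structure tip deflection at Q by superposition:
  point load 11.6 at a = 5.2: Pa²(3L − a)/(6EI) = 1767/EI
Flexibility coefficient — unit upward force at Q: δ_{QQ} = L³/(3EI) = 732.3/EI.
With EI = 38000 kN·m²: δ_0 = 0.046499 m and δ_{QQ} = 0.019272 m/kN.
Compatibility — the beam at Q must follow the support down by 0.01 m: δ_0 − R_Q·δ_{QQ} = 0.01, so R_Q = (0.046499 − 0.01)/0.019272 = 1.894 kN.
Moment equilibrium about P: M_P = Σ(load moments about P) − R_Q·L = 60.32 − 1.894×13 = 35.7 kN·m.

M_P = 35.7 kN·m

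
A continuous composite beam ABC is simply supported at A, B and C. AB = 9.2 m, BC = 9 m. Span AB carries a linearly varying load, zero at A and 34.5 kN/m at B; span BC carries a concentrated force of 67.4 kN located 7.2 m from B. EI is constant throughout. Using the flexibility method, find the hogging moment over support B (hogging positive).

M_B = 127.2 kN·m

Release continuity at B by inserting a hinge; the redundant is the internal moment M_B. The primary structure is two simply-supported spans AB and BC.
Discontinuity in slope at B on the released structure — sum the simple-span end rotations:
  span AB: triangular load, peak 34.5: w₀L³/(45EI) = 597/EI
  span BC: point load 67.4 at a = 7.2: Pab(L + b)/(6LEI) = 174.7/EI
  relative rotation θ_0 = (597 + 174.7)/EI = 771.7/EI
A unit hogging moment at B produces rotation L₁/(3EI) + L₂/(3EI) = 6.067/EI.
Slope continuity at B: θ_0 = M_B·6.067/EI, so M_B = 771.7/6.067 = 127.2 kN·m (hogging).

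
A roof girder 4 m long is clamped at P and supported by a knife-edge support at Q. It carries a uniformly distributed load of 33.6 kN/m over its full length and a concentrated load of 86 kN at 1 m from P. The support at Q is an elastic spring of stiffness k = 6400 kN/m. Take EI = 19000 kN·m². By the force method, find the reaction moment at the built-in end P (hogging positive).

Remove the prop at Q; the released (primary) structure is a cantilever built in at P.
Downward deflection at the released point Q due to the loads:
  UDL 33.6: wL⁴/(8EI) = 1075/EI
  point load 86 at a = 1: Pa²(3L − a)/(6EI) = 157.7/EI
  δ_0 = 1233/EI
Flexibility coefficient — unit upward force at Q: δ_{QQ} = L³/(3EI) = 21.33/EI.
With EI = 19000 kN·m²: δ_0 = 0.064888 m and δ_{QQ} = 0.001123 m/kN.
Compatibility — the spring shortens by R_Q/k under the reaction it provides: δ_0 − R_Q·δ_{QQ} = R_Q/k. With 1/k = 0.000156 m/kN, R_Q = δ_0 / (δ_{QQ} + 1/k) = 0.064888 / (0.001123 + 0.000156) = 50.73 kN.
Moment equilibrium about P: M_P = Σ(load moments about P) − R_Q·L = 354.8 − 50.73×4 = 151.9 kN·m.

M_P = 151.9 kN·m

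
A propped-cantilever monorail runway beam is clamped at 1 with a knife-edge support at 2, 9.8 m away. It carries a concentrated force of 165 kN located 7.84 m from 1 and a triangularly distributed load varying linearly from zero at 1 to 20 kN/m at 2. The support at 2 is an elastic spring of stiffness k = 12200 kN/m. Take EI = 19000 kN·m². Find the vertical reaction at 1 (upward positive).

Release the roller at 2. Primary structure: cantilever fixed at 1.
Primary-structure tip deflection at 2 by superposition:
  point load 165 at a = 7.84: Pa²(3L − a)/(6EI) = 36443/EI
  triangular load, peak 20 at the free end: 11w₀L⁴/(120EI) = 16910/EI
  δ_0 = 53353/EI
Flexibility coefficient — unit upward force at 2: δ_{22} = L³/(3EI) = 313.7/EI.
With EI = 19000 kN·m²: δ_0 = 2.8081 m and δ_{22} = 0.016512 m/kN.
Compatibility — the spring shortens by R_2/k under the reaction it provides: δ_0 − R_2·δ_{22} = R_2/k. With 1/k = 0.000082 m/kN, R_2 = δ_0 / (δ_{22} + 1/k) = 2.8081 / (0.016512 + 0.000082) = 169.2 kN.
Vertical equilibrium: R_1 = ΣP − R_2 = 263 − 169.2 = 93.78 kN.

R_1 = 93.78 kN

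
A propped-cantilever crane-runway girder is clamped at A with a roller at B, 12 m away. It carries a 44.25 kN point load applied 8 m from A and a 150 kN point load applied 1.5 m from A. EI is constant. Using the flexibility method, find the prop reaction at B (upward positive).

R_B = 26.31 kN

Choose R_B as the redundant. The primary structure is the cantilever fixed at A.
Deflection at B on the released cantilever, summing each load's contribution:
  point load 44.25 at a = 8: Pa²(3L − a)/(6EI) = 13216/EI
  point load 150 at a = 1.5: Pa²(3L − a)/(6EI) = 1941/EI
  δ_0 = 15157/EI
Tip deflection under a unit load at B: L³/(3EI) = 576/EI.
The prop prevents deflection at B: R_B = δ_0/δ_{BB} = 15157/576 = 26.31 kN.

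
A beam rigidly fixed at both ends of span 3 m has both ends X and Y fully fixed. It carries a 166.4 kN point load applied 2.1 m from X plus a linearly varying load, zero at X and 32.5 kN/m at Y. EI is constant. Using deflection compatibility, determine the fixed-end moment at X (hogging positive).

Release both end moments; the primary structure is a simply-supported span XY with redundants M_X and M_Y.
Simple-span end rotations at X and Y under the given loads:
  at X: point load 166.4 at a = 2.1: Pab(L + b)/(6LEI) = 68.14/EI
  at Y: point load 166.4 at a = 2.1: Pab(L + a)/(6LEI) = 89.11/EI
  at X: triangular load, peak 32.5: 7w₀L³/(360EI) = 17.06/EI
  at Y: triangular load, peak 32.5: w₀L³/(45EI) = 19.5/EI
  θ_X0 = 85.2/EI,  θ_Y0 = 108.6/EI
Flexibility coefficients: a unit moment at one end gives L/(3EI) there and L/(6EI) at the far end, so f₁₁ = f₂₂ = 1/EI and f₁₂ = f₂₁ = 0.5/EI.
Compatibility — zero rotation at each built-in end:
  1 M_X + 0.5 M_Y = 85.2
  0.5 M_X + 1 M_Y = 108.6
Solving the pair gives M_X = 41.2 kN·m and M_Y = 88.01 kN·m (hogging).

M_X = 41.2 kN·m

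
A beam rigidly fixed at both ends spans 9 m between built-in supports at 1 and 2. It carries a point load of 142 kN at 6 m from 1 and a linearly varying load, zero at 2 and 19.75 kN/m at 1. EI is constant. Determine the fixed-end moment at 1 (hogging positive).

Release both end moments; the primary structure is a simply-supported span 12 with redundants M_1 and M_2.
Simple-span end rotations at 1 and 2 under the given loads:
  at 1: point load 142 at a = 6: Pab(L + b)/(6LEI) = 568/EI
  at 2: point load 142 at a = 6: Pab(L + a)/(6LEI) = 710/EI
  at 1: triangular load, peak 19.75: w₀L³/(45EI) = 319.9/EI
  at 2: triangular load, peak 19.75: 7w₀L³/(360EI) = 280/EI
  θ_10 = 888/EI,  θ_20 = 990/EI
Flexibility coefficients: a unit moment at one end gives L/(3EI) there and L/(6EI) at the far end, so f₁₁ = f₂₂ = 3/EI and f₁₂ = f₂₁ = 1.5/EI.
Compatibility — zero rotation at each built-in end:
  3 M_1 + 1.5 M_2 = 888
  1.5 M_1 + 3 M_2 = 990
Solving the pair gives M_1 = 174.7 kN·m and M_2 = 242.7 kN·m (hogging).

M_1 = 174.7 kN·m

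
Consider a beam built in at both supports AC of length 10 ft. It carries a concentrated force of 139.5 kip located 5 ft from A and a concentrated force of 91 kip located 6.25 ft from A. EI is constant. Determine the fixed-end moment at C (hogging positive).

Take the two fixed-end moments M_A, M_C as redundants; the released structure is the simple span AC.
Simple-span end rotations at A and C under the given loads:
  at A: point load 139.5 at a = 5: Pab(L + b)/(6LEI) = 871.9/EI
  at C: point load 139.5 at a = 5: Pab(L + a)/(6LEI) = 871.9/EI
  at A: point load 91 at a = 6.25: Pab(L + b)/(6LEI) = 488.8/EI
  at C: point load 91 at a = 6.25: Pab(L + a)/(6LEI) = 577.6/EI
  θ_A0 = 1361/EI,  θ_C0 = 1450/EI
Flexibility coefficients: a unit moment at one end gives L/(3EI) there and L/(6EI) at the far end, so f₁₁ = f₂₂ = 3.333/EI and f₁₂ = f₂₁ = 1.667/EI.
Compatibility — zero rotation at each built-in end:
  3.333 M_A + 1.667 M_C = 1361
  1.667 M_A + 3.333 M_C = 1450
Solving the pair gives M_A = 254.4 kip·ft and M_C = 307.7 kip·ft (hogging).

M_C = 307.7 kip·ft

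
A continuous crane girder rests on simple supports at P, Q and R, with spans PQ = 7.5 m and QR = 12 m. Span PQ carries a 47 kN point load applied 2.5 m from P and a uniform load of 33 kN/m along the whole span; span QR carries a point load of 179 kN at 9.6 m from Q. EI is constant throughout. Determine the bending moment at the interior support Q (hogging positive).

Release continuity at Q by inserting a hinge; the redundant is the internal moment M_Q. The primary structure is two simply-supported spans PQ and QR.
End slopes at the hinge Q, treating each span as simply supported:
  span PQ: point load 47 at a = 2.5: Pab(L + a)/(6LEI) = 130.6/EI
  span PQ: UDL 33: wL³/(24EI) = 580.1/EI
  span QR: point load 179 at a = 9.6: Pab(L + b)/(6LEI) = 824.8/EI
  relative rotation θ_0 = (710.6 + 824.8)/EI = 1535/EI
A unit hogging moment at Q produces rotation L₁/(3EI) + L₂/(3EI) = 6.5/EI.
Compatibility: M_Q·(L₁+L₂)/(3EI) = θ_0, giving M_Q = 236.2 kN·m (hogging).

M_Q = 236.2 kN·m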